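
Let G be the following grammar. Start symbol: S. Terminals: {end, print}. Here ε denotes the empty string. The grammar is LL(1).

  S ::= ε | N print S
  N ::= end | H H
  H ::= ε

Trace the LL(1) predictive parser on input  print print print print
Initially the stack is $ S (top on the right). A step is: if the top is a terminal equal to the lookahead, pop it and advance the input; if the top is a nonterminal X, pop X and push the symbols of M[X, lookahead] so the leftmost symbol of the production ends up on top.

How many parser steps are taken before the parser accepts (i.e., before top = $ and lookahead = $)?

21

step 1: stack=$ S  input=print print print print $  — expand S ::= N print S
step 2: stack=$ S print N  input=print print print print $  — expand N ::= H H
step 3: stack=$ S print H H  input=print print print print $  — expand H ::= ε
step 4: stack=$ S print H  input=print print print print $  — expand H ::= ε
step 5: stack=$ S print  input=print print print print $  — match print
step 6: stack=$ S  input=print print print $  — expand S ::= N print S
step 7: stack=$ S print N  input=print print print $  — expand N ::= H H
step 8: stack=$ S print H H  input=print print print $  — expand H ::= ε
step 9: stack=$ S print H  input=print print print $  — expand H ::= ε
step 10: stack=$ S print  input=print print print $  — match print
step 11: stack=$ S  input=print print $  — expand S ::= N print S
step 12: stack=$ S print N  input=print print $  — expand N ::= H H
step 13: stack=$ S print H H  input=print print $  — expand H ::= ε
step 14: stack=$ S print H  input=print print $  — expand H ::= ε
step 15: stack=$ S print  input=print print $  — match print
step 16: stack=$ S  input=print $  — expand S ::= N print S
step 17: stack=$ S print N  input=print $  — expand N ::= H H
step 18: stack=$ S print H H  input=print $  — expand H ::= ε
step 19: stack=$ S print H  input=print $  — expand H ::= ε
step 20: stack=$ S print  input=print $  — match print
step 21: stack=$ S  input=$  — expand S ::= ε
Accept reached after 21 steps.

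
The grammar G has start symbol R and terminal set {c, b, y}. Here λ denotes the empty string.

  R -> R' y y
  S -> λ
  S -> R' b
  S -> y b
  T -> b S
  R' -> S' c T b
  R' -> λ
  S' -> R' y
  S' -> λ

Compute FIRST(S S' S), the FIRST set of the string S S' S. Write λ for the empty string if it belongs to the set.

FIRST(T) = {b}
FIRST(R) = {c, y}  (via R' y y)
FIRST(S) = {λ, b, c, y}  (via R' b)
FIRST(R') = {λ, c, y}  (via S' c T b)
FIRST(S') = {λ, c, y}  (via R' y)
FIRST(S S' S): take FIRST of each symbol in turn, carrying on past any symbol whose FIRST contains λ; result {λ, b, c, y}.

{λ, b, c, y}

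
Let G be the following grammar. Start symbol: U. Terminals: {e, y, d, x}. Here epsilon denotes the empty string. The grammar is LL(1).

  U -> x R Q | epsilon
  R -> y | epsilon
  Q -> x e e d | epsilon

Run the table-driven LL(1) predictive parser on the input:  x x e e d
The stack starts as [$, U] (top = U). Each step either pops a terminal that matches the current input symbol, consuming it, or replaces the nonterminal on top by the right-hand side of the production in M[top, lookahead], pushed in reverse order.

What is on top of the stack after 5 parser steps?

e

     Stack      Input        Action
  1  $ U        x x e e d $  expand U -> x R Q
  2  $ Q R x    x x e e d $  match x
  3  $ Q R      x e e d $    expand R -> epsilon
  4  $ Q        x e e d $    expand Q -> x e e d
  5  $ d e e x  x e e d $    match x
Stack after step 5: $ d e e (top = e).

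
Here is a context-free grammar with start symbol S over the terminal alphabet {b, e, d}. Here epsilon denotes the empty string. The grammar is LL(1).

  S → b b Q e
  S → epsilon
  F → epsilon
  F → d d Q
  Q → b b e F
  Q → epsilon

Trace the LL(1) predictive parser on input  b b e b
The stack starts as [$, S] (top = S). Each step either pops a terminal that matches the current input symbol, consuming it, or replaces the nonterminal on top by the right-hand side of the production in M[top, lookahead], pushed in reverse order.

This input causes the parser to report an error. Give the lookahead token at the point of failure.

b

step 1: stack=$ S  input=b b e b $  — expand S → b b Q e
step 2: stack=$ e Q b b  input=b b e b $  — match b
step 3: stack=$ e Q b  input=b e b $  — match b
step 4: stack=$ e Q  input=e b $  — expand Q → epsilon
step 5: stack=$ e  input=e b $  — match e
step 6: stack=$  input=b $  — error: stack empty but input remains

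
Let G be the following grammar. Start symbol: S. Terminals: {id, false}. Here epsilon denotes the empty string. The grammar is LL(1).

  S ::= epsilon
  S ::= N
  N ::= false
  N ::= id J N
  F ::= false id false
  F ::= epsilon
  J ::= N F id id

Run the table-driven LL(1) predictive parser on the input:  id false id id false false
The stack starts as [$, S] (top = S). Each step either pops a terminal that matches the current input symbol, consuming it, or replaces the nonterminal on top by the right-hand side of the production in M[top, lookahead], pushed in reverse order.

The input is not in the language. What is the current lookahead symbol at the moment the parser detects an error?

false

      Stack              Input                         Action
   1  $ S                id false id id false false $  expand S ::= N
   2  $ N                id false id id false false $  expand N ::= id J N
   3  $ N J id           id false id id false false $  match id
   4  $ N J              false id id false false $     expand J ::= N F id id
   5  $ N id id F N      false id id false false $     expand N ::= false
   6  $ N id id F false  false id id false false $     match false
   7  $ N id id F        id id false false $           expand F ::= epsilon
   8  $ N id id          id id false false $           match id
   9  $ N id             id false false $              match id
  10  $ N                false false $                 expand N ::= false
  11  $ false            false false $                 match false
  12  $                  false $                       error: stack empty but input remains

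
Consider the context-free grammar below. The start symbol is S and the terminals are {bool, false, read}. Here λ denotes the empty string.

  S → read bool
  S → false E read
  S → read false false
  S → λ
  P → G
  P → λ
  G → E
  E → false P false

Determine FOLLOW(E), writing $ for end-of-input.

{false, read}

FIRST(S): from S→read bool we get {read}; from S→false E read we get {false}; from S→read false false we get {read}; from S→λ we get {λ}. So FIRST(S) = {λ, false, read}.
FIRST(E): from E→false P false we get {false}. So FIRST(E) = {false}.
FIRST(G): from G→E we get {false}. So FIRST(G) = {false}.
FIRST(P): from P→G we get {false}; from P→λ we get {λ}. So FIRST(P) = {λ, false}.
FOLLOW(S) includes $ since S is the start symbol.
FOLLOW(S): S appears on no right-hand side. Thus FOLLOW(S) = {$}.
FOLLOW(P): in E→false P false, P is followed by false with FIRST {false}. Thus FOLLOW(P) = {false}.
FOLLOW(G): in P→G, the suffix after G is empty, so FOLLOW(G) ⊇ FOLLOW(P) = {false}. Thus FOLLOW(G) = {false}.
FOLLOW(E): in S→false E read, E is followed by read with FIRST {read}; in G→E, the suffix after E is empty, so FOLLOW(E) ⊇ FOLLOW(G) = {false}. Thus FOLLOW(E) = {false, read}.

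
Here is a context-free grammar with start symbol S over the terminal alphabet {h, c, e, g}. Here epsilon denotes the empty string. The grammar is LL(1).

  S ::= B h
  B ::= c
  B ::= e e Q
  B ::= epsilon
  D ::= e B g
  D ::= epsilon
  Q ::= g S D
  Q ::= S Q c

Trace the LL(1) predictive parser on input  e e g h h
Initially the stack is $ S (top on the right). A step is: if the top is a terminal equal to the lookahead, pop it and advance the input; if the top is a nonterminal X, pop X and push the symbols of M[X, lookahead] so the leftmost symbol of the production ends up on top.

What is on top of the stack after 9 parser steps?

D

step 1: stack=$ S  input=e e g h h $  — expand S ::= B h
step 2: stack=$ h B  input=e e g h h $  — expand B ::= e e Q
step 3: stack=$ h Q e e  input=e e g h h $  — match e
step 4: stack=$ h Q e  input=e g h h $  — match e
step 5: stack=$ h Q  input=g h h $  — expand Q ::= g S D
step 6: stack=$ h D S g  input=g h h $  — match g
step 7: stack=$ h D S  input=h h $  — expand S ::= B h
step 8: stack=$ h D h B  input=h h $  — expand B ::= epsilon
step 9: stack=$ h D h  input=h h $  — match h
Stack after step 9: $ h D (top = D).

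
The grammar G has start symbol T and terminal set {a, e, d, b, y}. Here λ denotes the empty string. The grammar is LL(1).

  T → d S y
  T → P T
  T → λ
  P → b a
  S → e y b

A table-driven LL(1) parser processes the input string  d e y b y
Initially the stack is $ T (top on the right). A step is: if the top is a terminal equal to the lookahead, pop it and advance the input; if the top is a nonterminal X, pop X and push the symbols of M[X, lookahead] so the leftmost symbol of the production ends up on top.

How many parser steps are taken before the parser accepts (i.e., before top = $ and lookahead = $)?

7

step 1: stack=$ T  input=d e y b y $  — expand T → d S y
step 2: stack=$ y S d  input=d e y b y $  — match d
step 3: stack=$ y S  input=e y b y $  — expand S → e y b
step 4: stack=$ y b y e  input=e y b y $  — match e
step 5: stack=$ y b y  input=y b y $  — match y
step 6: stack=$ y b  input=b y $  — match b
step 7: stack=$ y  input=y $  — match y
Accept reached after 7 steps.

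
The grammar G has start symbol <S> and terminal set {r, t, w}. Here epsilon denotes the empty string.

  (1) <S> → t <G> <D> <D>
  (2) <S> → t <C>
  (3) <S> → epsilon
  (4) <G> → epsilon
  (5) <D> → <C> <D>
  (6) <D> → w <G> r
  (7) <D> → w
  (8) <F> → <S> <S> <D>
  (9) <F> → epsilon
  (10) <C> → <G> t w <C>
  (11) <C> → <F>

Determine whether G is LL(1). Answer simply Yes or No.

No

FIRST(<S>) = {epsilon, t}
FIRST(<G>) = {epsilon}
FIRST(<D>) = {t, w}
FIRST(<F>) = {epsilon, t, w}
FIRST(<C>) = {epsilon, t, w}
FOLLOW(<S>) = {$, t, w}
FOLLOW(<G>) = {r, t, w}
FOLLOW(<D>) = {$, t, w}
FOLLOW(<F>) = {$, t, w}
FOLLOW(<C>) = {$, t, w}
Cell M[<C>, t] receives both <C> → <G> t w <C> and <C> → <F> — the grammar is not LL(1).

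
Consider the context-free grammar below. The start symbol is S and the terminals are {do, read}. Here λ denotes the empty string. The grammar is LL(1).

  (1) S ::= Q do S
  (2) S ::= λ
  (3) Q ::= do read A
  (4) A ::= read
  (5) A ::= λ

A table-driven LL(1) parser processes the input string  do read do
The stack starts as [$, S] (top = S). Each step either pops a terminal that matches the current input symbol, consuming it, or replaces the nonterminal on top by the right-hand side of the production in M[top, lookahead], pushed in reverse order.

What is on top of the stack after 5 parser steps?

do

step 1: stack=$ S  input=do read do $  — expand S ::= Q do S
step 2: stack=$ S do Q  input=do read do $  — expand Q ::= do read A
step 3: stack=$ S do A read do  input=do read do $  — match do
step 4: stack=$ S do A read  input=read do $  — match read
step 5: stack=$ S do A  input=do $  — expand A ::= λ
Stack after step 5: $ S do (top = do).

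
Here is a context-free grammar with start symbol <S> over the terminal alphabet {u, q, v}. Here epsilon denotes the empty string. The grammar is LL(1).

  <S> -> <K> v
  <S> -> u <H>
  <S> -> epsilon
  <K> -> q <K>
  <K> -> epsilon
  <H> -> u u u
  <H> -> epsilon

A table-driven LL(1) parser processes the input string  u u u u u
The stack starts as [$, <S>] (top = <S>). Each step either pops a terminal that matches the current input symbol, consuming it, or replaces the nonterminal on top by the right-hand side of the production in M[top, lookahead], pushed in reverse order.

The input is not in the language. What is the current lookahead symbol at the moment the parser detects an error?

u

     Stack    Input        Action
  1  $ <S>    u u u u u $  expand <S> -> u <H>
  2  $ <H> u  u u u u u $  match u
  3  $ <H>    u u u u $    expand <H> -> u u u
  4  $ u u u  u u u u $    match u
  5  $ u u    u u u $      match u
  6  $ u      u u $        match u
  7  $        u $          error: stack empty but input remains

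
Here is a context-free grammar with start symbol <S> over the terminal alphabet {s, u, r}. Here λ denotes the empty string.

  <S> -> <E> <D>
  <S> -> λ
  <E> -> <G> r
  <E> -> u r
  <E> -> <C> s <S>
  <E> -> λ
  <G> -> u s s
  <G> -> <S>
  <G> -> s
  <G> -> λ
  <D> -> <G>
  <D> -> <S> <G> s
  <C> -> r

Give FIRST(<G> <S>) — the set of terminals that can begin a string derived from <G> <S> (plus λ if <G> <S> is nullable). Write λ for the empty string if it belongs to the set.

FIRST(<C>) = {r}
FIRST(<S>) = {λ, r, s, u}  (via <E> <D>)
FIRST(<G>) = {λ, r, s, u}  (via <S>)
FIRST(<E>) = {λ, r, s, u}  (via <G> r, <C> s <S>)
FIRST(<D>) = {λ, r, s, u}  (via <G>, <S> <G> s)
FIRST(<G> <S>): take FIRST of each symbol in turn, carrying on past any symbol whose FIRST contains λ; result {λ, r, s, u}.

{λ, r, s, u}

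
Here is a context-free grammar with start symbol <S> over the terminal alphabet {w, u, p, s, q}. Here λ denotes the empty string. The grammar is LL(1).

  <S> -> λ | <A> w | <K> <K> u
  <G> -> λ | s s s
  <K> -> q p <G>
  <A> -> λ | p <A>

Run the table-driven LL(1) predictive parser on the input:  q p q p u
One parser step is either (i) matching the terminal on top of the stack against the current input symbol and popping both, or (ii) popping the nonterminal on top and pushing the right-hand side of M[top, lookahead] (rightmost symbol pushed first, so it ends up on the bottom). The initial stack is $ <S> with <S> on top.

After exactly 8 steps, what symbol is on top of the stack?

<G>

step 1: stack=$ <S>  input=q p q p u $  — expand <S> -> <K> <K> u
step 2: stack=$ u <K> <K>  input=q p q p u $  — expand <K> -> q p <G>
step 3: stack=$ u <K> <G> p q  input=q p q p u $  — match q
step 4: stack=$ u <K> <G> p  input=p q p u $  — match p
step 5: stack=$ u <K> <G>  input=q p u $  — expand <G> -> λ
step 6: stack=$ u <K>  input=q p u $  — expand <K> -> q p <G>
step 7: stack=$ u <G> p q  input=q p u $  — match q
step 8: stack=$ u <G> p  input=p u $  — match p
Stack after step 8: $ u <G> (top = <G>).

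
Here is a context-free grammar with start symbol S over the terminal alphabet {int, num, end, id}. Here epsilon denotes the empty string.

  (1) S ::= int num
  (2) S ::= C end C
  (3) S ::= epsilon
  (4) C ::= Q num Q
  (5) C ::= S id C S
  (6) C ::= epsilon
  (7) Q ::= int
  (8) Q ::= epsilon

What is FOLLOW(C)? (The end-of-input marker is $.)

{$, end, id, int, num}

FIRST(Q): from Q::=int we get {int}; from Q::=epsilon we get {epsilon}. So FIRST(Q) = {epsilon, int}.
FIRST(S): from S::=int num we get {int}; from S::=C end C we get {end, id, int, num}; from S::=epsilon we get {epsilon}. So FIRST(S) = {epsilon, end, id, int, num}.
FIRST(C): from C::=Q num Q we get {int, num}; from C::=S id C S we get {end, id, int, num}; from C::=epsilon we get {epsilon}. So FIRST(C) = {epsilon, end, id, int, num}.
FOLLOW(S) includes $ since S is the start symbol.
FOLLOW(S): in C::=S id C S (occurrence 1), S is followed by id C S with FIRST {id}; in C::=S id C S (occurrence 2), the suffix after S is empty, so FOLLOW(S) ⊇ FOLLOW(C) = {$, end, id, int, num}. Thus FOLLOW(S) = {$, end, id, int, num}.
FOLLOW(C): in S::=C end C (occurrence 1), C is followed by end C with FIRST {end}; in S::=C end C (occurrence 2), the suffix after C is empty, so FOLLOW(C) ⊇ FOLLOW(S) = {$, end, id, int, num}; in C::=S id C S, C is followed by S with FIRST {epsilon, end, id, int, num}; in C::=S id C S, the suffix after C is nullable (adds nothing new). Thus FOLLOW(C) = {$, end, id, int, num}.
FOLLOW(Q): in C::=Q num Q (occurrence 1), Q is followed by num Q with FIRST {num}; in C::=Q num Q (occurrence 2), the suffix after Q is empty, so FOLLOW(Q) ⊇ FOLLOW(C) = {$, end, id, int, num}. Thus FOLLOW(Q) = {$, end, id, int, num}.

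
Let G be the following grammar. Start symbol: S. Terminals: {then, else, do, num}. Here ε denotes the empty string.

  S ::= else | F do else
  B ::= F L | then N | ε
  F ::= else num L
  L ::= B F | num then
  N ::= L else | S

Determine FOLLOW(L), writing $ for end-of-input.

{do, else, num, then}

FIRST(F): from F::=else num L we get {else}. So FIRST(F) = {else}.
FIRST(S): from S::=else we get {else}; from S::=F do else we get {else}. So FIRST(S) = {else}.
FIRST(B): from B::=F L we get {else}; from B::=then N we get {then}; from B::=ε we get {ε}. So FIRST(B) = {ε, else, then}.
FIRST(L): from L::=B F we get {else, then}; from L::=num then we get {num}. So FIRST(L) = {else, num, then}.
FIRST(N): from N::=L else we get {else, num, then}; from N::=S we get {else}. So FIRST(N) = {else, num, then}.
FOLLOW(S) includes $ since S is the start symbol.
FOLLOW(B): in L::=B F, B is followed by F with FIRST {else}. Thus FOLLOW(B) = {else}.
FOLLOW(N): in B::=then N, the suffix after N is empty, so FOLLOW(N) ⊇ FOLLOW(B) = {else}. Thus FOLLOW(N) = {else}.
FOLLOW(S): in N::=S, the suffix after S is empty, so FOLLOW(S) ⊇ FOLLOW(N) = {else}. Thus FOLLOW(S) = {$, else}.
FOLLOW(F): in S::=F do else, F is followed by do else with FIRST {do}; in B::=F L, F is followed by L with FIRST {else, num, then}; in L::=B F, the suffix after F is empty, so FOLLOW(F) ⊇ FOLLOW(L) = {do, else, num, then}. Thus FOLLOW(F) = {do, else, num, then}.
FOLLOW(L): in B::=F L, the suffix after L is empty, so FOLLOW(L) ⊇ FOLLOW(B) = {else}; in F::=else num L, the suffix after L is empty, so FOLLOW(L) ⊇ FOLLOW(F) = {do, else, num, then}; in N::=L else, L is followed by else with FIRST {else}. Thus FOLLOW(L) = {do, else, num, then}.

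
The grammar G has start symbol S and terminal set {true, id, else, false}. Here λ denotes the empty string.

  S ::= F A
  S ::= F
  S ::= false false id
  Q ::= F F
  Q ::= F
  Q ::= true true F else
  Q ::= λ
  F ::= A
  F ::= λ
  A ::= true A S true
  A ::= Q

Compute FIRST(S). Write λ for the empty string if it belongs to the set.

FIRST(S): from S::=F A we get {λ, true}; from S::=F we get {λ, true}; from S::=false false id we get {false}. So FIRST(S) = {λ, false, true}.
FIRST(Q): from Q::=F F we get {λ, true}; from Q::=F we get {λ, true}; from Q::=true true F else we get {true}; from Q::=λ we get {λ}. So FIRST(Q) = {λ, true}.
FIRST(A): from A::=true A S true we get {true}; from A::=Q we get {λ, true}. So FIRST(A) = {λ, true}.
FIRST(F): from F::=A we get {λ, true}; from F::=λ we get {λ}. So FIRST(F) = {λ, true}.

{λ, false, true}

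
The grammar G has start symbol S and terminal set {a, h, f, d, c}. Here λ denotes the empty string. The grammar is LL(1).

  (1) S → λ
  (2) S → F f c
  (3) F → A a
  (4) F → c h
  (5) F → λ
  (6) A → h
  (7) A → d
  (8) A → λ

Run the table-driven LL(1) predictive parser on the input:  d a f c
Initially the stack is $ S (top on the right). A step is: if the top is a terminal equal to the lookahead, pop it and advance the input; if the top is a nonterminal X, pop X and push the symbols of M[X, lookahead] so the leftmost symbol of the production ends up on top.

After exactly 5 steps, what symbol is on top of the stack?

     Stack      Input      Action
  1  $ S        d a f c $  expand S → F f c
  2  $ c f F    d a f c $  expand F → A a
  3  $ c f a A  d a f c $  expand A → d
  4  $ c f a d  d a f c $  match d
  5  $ c f a    a f c $    match a
Stack after step 5: $ c f (top = f).

f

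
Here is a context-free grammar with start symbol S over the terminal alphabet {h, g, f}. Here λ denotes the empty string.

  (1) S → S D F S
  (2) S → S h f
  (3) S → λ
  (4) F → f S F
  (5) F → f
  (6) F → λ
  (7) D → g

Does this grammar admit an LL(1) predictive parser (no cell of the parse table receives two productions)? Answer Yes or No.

No

FIRST(S) = {λ, g, h}
FIRST(F) = {λ, f}
FIRST(D) = {g}
FOLLOW(S) = {$, f, g, h}
FOLLOW(F) = {$, f, g, h}
FOLLOW(D) = {$, f, g, h}
Cell M[F, f] receives both F → f S F and F → f and F → λ — the grammar is not LL(1).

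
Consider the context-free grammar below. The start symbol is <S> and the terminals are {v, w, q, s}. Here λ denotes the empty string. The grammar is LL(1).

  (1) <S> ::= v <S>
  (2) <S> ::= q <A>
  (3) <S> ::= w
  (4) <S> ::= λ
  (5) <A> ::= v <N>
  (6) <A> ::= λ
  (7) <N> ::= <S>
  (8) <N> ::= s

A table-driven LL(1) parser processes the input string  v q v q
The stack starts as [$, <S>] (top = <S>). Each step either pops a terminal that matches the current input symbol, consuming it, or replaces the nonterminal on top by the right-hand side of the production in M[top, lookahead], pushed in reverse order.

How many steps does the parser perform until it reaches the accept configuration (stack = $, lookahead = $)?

10

      Stack    Input      Action
   1  $ <S>    v q v q $  expand <S> ::= v <S>
   2  $ <S> v  v q v q $  match v
   3  $ <S>    q v q $    expand <S> ::= q <A>
   4  $ <A> q  q v q $    match q
   5  $ <A>    v q $      expand <A> ::= v <N>
   6  $ <N> v  v q $      match v
   7  $ <N>    q $        expand <N> ::= <S>
   8  $ <S>    q $        expand <S> ::= q <A>
   9  $ <A> q  q $        match q
  10  $ <A>    $          expand <A> ::= λ
Accept reached after 10 steps.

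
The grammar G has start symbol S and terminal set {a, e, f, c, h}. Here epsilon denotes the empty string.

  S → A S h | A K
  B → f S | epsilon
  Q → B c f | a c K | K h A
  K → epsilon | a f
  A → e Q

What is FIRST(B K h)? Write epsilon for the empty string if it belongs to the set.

{a, f, h}

FIRST(B): from B→f S we get {f}; from B→epsilon we get {epsilon}. So FIRST(B) = {epsilon, f}.
FIRST(K): from K→epsilon we get {epsilon}; from K→a f we get {a}. So FIRST(K) = {epsilon, a}.
FIRST(A): from A→e Q we get {e}. So FIRST(A) = {e}.
FIRST(S): from S→A S h we get {e}; from S→A K we get {e}. So FIRST(S) = {e}.
FIRST(Q): from Q→B c f we get {c, f}; from Q→a c K we get {a}; from Q→K h A we get {a, h}. So FIRST(Q) = {a, c, f, h}.
FIRST(B K h): take FIRST of each symbol in turn, carrying on past any symbol whose FIRST contains epsilon; result {a, f, h}.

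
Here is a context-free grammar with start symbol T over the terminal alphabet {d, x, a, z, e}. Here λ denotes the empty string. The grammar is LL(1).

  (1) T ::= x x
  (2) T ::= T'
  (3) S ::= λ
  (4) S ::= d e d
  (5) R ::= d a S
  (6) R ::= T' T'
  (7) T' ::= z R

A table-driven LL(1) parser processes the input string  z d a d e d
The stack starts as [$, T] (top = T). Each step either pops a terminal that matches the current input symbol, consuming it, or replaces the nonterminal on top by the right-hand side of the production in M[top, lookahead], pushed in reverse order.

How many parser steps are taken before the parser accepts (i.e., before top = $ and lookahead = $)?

      Stack    Input          Action
   1  $ T      z d a d e d $  expand T ::= T'
   2  $ T'     z d a d e d $  expand T' ::= z R
   3  $ R z    z d a d e d $  match z
   4  $ R      d a d e d $    expand R ::= d a S
   5  $ S a d  d a d e d $    match d
   6  $ S a    a d e d $      match a
   7  $ S      d e d $        expand S ::= d e d
   8  $ d e d  d e d $        match d
   9  $ d e    e d $          match e
  10  $ d      d $            match d
Accept reached after 10 steps.

10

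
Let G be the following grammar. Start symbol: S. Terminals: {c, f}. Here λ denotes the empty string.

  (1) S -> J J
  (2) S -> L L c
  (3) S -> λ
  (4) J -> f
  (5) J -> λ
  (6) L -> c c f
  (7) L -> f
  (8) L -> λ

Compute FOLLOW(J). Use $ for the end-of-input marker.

FIRST(J): from J->f we get {f}; from J->λ we get {λ}. So FIRST(J) = {λ, f}.
FIRST(L): from L->c c f we get {c}; from L->f we get {f}; from L->λ we get {λ}. So FIRST(L) = {λ, c, f}.
FIRST(S): from S->J J we get {λ, f}; from S->L L c we get {c, f}; from S->λ we get {λ}. So FIRST(S) = {λ, c, f}.
FOLLOW(S) includes $ since S is the start symbol.
FOLLOW(S): S appears on no right-hand side. Thus FOLLOW(S) = {$}.
FOLLOW(J): in S->J J (occurrence 1), J is followed by J with FIRST {λ, f}; in S->J J (occurrence 1), the suffix after J is nullable, so FOLLOW(J) ⊇ FOLLOW(S) = {$}; in S->J J (occurrence 2), the suffix after J is empty, so FOLLOW(J) ⊇ FOLLOW(S) = {$}. Thus FOLLOW(J) = {$, f}.
FOLLOW(L): in S->L L c (occurrence 1), L is followed by L c with FIRST {c, f}; in S->L L c (occurrence 2), L is followed by c with FIRST {c}. Thus FOLLOW(L) = {c, f}.

{$, f}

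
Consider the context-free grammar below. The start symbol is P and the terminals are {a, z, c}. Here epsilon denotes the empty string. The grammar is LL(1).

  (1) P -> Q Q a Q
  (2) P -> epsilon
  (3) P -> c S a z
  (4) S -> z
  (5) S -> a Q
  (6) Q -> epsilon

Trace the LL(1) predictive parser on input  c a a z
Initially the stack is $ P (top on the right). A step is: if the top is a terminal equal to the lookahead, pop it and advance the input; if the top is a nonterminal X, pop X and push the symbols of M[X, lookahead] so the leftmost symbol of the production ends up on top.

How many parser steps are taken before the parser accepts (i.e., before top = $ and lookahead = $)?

7

step 1: stack=$ P  input=c a a z $  — expand P -> c S a z
step 2: stack=$ z a S c  input=c a a z $  — match c
step 3: stack=$ z a S  input=a a z $  — expand S -> a Q
step 4: stack=$ z a Q a  input=a a z $  — match a
step 5: stack=$ z a Q  input=a z $  — expand Q -> epsilon
step 6: stack=$ z a  input=a z $  — match a
step 7: stack=$ z  input=z $  — match z
Accept reached after 7 steps.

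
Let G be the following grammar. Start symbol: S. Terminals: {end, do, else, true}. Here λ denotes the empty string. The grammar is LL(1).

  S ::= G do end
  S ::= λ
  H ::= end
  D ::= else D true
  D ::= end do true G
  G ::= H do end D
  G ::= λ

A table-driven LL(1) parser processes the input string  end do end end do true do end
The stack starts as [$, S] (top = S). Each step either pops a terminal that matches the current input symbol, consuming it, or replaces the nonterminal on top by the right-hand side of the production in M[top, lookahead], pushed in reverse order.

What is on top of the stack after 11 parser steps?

do

      Stack                   Input                            Action
   1  $ S                     end do end end do true do end $  expand S ::= G do end
   2  $ end do G              end do end end do true do end $  expand G ::= H do end D
   3  $ end do D end do H     end do end end do true do end $  expand H ::= end
   4  $ end do D end do end   end do end end do true do end $  match end
   5  $ end do D end do       do end end do true do end $      match do
   6  $ end do D end          end end do true do end $         match end
   7  $ end do D              end do true do end $             expand D ::= end do true G
   8  $ end do G true do end  end do true do end $             match end
   9  $ end do G true do      do true do end $                 match do
  10  $ end do G true         true do end $                    match true
  11  $ end do G              do end $                         expand G ::= λ
Stack after step 11: $ end do (top = do).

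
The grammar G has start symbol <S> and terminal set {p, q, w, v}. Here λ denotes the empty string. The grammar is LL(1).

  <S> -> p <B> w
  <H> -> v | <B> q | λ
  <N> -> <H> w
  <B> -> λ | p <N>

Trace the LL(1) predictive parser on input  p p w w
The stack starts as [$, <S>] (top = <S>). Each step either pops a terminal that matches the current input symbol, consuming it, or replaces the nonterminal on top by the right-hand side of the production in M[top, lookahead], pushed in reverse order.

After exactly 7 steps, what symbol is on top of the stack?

step 1: stack=$ <S>  input=p p w w $  — expand <S> -> p <B> w
step 2: stack=$ w <B> p  input=p p w w $  — match p
step 3: stack=$ w <B>  input=p w w $  — expand <B> -> p <N>
step 4: stack=$ w <N> p  input=p w w $  — match p
step 5: stack=$ w <N>  input=w w $  — expand <N> -> <H> w
step 6: stack=$ w w <H>  input=w w $  — expand <H> -> λ
step 7: stack=$ w w  input=w w $  — match w
Stack after step 7: $ w (top = w).

w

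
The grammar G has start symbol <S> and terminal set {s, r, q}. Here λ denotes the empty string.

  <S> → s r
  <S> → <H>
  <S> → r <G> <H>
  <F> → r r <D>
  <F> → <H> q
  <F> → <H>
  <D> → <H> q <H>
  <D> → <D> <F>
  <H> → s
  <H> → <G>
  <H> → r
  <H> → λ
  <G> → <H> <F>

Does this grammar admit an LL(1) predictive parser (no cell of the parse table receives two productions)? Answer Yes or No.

FIRST(<S>) = {λ, q, r, s}
FIRST(<F>) = {λ, q, r, s}
FIRST(<D>) = {q, r, s}
FIRST(<H>) = {λ, q, r, s}
FIRST(<G>) = {λ, q, r, s}
FOLLOW(<S>) = {$}
FOLLOW(<F>) = {$, q, r, s}
FOLLOW(<D>) = {$, q, r, s}
FOLLOW(<H>) = {$, q, r, s}
FOLLOW(<G>) = {$, q, r, s}
Cell M[<D>, q] receives both <D> → <H> q <H> and <D> → <D> <F> — the grammar is not LL(1).

No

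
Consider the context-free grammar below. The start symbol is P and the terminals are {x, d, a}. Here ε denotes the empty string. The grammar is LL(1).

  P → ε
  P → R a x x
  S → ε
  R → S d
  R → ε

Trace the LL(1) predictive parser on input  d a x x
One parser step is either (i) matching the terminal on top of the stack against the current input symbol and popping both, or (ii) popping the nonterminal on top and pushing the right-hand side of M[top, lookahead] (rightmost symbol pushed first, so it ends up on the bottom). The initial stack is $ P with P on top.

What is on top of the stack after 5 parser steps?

     Stack        Input      Action
  1  $ P          d a x x $  expand P → R a x x
  2  $ x x a R    d a x x $  expand R → S d
  3  $ x x a d S  d a x x $  expand S → ε
  4  $ x x a d    d a x x $  match d
  5  $ x x a      a x x $    match a
Stack after step 5: $ x x (top = x).

x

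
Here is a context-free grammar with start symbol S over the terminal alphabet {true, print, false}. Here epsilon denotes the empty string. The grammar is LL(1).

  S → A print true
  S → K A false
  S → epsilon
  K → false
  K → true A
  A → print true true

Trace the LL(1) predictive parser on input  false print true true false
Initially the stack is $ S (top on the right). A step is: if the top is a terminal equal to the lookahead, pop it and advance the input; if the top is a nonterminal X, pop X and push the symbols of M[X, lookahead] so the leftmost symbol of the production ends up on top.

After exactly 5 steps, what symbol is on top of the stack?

true

step 1: stack=$ S  input=false print true true false $  — expand S → K A false
step 2: stack=$ false A K  input=false print true true false $  — expand K → false
step 3: stack=$ false A false  input=false print true true false $  — match false
step 4: stack=$ false A  input=print true true false $  — expand A → print true true
step 5: stack=$ false true true print  input=print true true false $  — match print
Stack after step 5: $ false true true (top = true).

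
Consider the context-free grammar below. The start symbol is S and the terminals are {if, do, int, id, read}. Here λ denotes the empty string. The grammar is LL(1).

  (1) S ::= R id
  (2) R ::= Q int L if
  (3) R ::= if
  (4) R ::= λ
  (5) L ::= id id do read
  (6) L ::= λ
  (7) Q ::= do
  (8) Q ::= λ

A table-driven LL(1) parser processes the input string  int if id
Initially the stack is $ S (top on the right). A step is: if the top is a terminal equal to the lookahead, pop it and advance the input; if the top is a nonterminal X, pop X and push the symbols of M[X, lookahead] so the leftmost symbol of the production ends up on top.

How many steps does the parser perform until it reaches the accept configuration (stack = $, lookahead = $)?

step 1: stack=$ S  input=int if id $  — expand S ::= R id
step 2: stack=$ id R  input=int if id $  — expand R ::= Q int L if
step 3: stack=$ id if L int Q  input=int if id $  — expand Q ::= λ
step 4: stack=$ id if L int  input=int if id $  — match int
step 5: stack=$ id if L  input=if id $  — expand L ::= λ
step 6: stack=$ id if  input=if id $  — match if
step 7: stack=$ id  input=id $  — match id
Accept reached after 7 steps.

7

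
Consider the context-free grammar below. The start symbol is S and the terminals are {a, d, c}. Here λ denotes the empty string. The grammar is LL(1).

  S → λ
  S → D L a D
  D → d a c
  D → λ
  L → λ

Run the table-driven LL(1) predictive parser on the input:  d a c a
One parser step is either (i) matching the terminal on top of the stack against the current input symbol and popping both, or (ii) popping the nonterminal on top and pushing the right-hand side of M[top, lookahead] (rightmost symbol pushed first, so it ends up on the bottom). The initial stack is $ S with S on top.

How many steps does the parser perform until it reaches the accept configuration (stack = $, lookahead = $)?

8

step 1: stack=$ S  input=d a c a $  — expand S → D L a D
step 2: stack=$ D a L D  input=d a c a $  — expand D → d a c
step 3: stack=$ D a L c a d  input=d a c a $  — match d
step 4: stack=$ D a L c a  input=a c a $  — match a
step 5: stack=$ D a L c  input=c a $  — match c
step 6: stack=$ D a L  input=a $  — expand L → λ
step 7: stack=$ D a  input=a $  — match a
step 8: stack=$ D  input=$  — expand D → λ
Accept reached after 8 steps.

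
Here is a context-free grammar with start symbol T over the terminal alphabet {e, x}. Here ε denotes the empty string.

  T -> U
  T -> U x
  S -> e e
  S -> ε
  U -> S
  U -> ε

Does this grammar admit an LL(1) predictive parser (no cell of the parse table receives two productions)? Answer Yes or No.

No

FIRST(T) = {ε, e, x}
FIRST(S) = {ε, e}
FIRST(U) = {ε, e}
FOLLOW(T) = {$}
FOLLOW(S) = {$, x}
FOLLOW(U) = {$, x}
Cell M[T, e] receives both T -> U and T -> U x — the grammar is not LL(1).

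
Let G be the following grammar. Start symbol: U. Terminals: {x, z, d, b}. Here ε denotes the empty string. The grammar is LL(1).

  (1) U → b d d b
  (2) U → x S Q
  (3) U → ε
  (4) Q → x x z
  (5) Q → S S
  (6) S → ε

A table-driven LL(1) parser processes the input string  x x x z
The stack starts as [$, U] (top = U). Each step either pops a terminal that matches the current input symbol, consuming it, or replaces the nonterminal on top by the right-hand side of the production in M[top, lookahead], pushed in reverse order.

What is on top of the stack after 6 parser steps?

     Stack    Input      Action
  1  $ U      x x x z $  expand U → x S Q
  2  $ Q S x  x x x z $  match x
  3  $ Q S    x x z $    expand S → ε
  4  $ Q      x x z $    expand Q → x x z
  5  $ z x x  x x z $    match x
  6  $ z x    x z $      match x
Stack after step 6: $ z (top = z).

z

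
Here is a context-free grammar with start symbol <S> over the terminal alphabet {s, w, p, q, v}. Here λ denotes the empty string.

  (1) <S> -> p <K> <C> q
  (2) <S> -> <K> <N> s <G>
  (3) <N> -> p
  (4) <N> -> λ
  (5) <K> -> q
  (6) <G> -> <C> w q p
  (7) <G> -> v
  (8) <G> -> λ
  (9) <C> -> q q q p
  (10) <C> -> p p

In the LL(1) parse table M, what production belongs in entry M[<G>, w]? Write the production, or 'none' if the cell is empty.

none

FIRST(<N>): from <N>->p we get {p}; from <N>->λ we get {λ}. So FIRST(<N>) = {λ, p}.
FIRST(<K>): from <K>->q we get {q}. So FIRST(<K>) = {q}.
FIRST(<C>): from <C>->q q q p we get {q}; from <C>->p p we get {p}. So FIRST(<C>) = {p, q}.
FIRST(<S>): from <S>->p <K> <C> q we get {p}; from <S>-><K> <N> s <G> we get {q}. So FIRST(<S>) = {p, q}.
FIRST(<G>): from <G>-><C> w q p we get {p, q}; from <G>->v we get {v}; from <G>->λ we get {λ}. So FIRST(<G>) = {λ, p, q, v}.
FOLLOW(<S>) includes $ since <S> is the start symbol.
FOLLOW(<S>): <S> appears on no right-hand side. Thus FOLLOW(<S>) = {$}.
FOLLOW(<G>): in <S>-><K> <N> s <G>, the suffix after <G> is empty, so FOLLOW(<G>) ⊇ FOLLOW(<S>) = {$}. Thus FOLLOW(<G>) = {$}.
For <G> -> <C> w q p: FIRST(<C> w q p) = {p, q}, so it goes in M[<G>, t] for t ∈ {p, q}.
For <G> -> v: FIRST(v) = {v}, so it goes in M[<G>, t] for t ∈ {v}.
For <G> -> λ: FIRST(λ) = {λ}, so it goes in M[<G>, t] for t ∈ {}; since λ ∈ FIRST, also for every t ∈ FOLLOW(<G>) = {$}.
None of these place a production in M[<G>, w].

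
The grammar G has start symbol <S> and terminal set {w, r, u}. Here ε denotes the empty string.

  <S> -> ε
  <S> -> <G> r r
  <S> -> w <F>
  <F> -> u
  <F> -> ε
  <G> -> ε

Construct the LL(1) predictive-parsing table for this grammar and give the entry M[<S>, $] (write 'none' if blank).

<S> -> ε

FIRST(<F>): from <F>->u we get {u}; from <F>->ε we get {ε}. So FIRST(<F>) = {ε, u}.
FIRST(<G>): from <G>->ε we get {ε}. So FIRST(<G>) = {ε}.
FIRST(<S>): from <S>->ε we get {ε}; from <S>-><G> r r we get {r}; from <S>->w <F> we get {w}. So FIRST(<S>) = {ε, r, w}.
FOLLOW(<S>) includes $ since <S> is the start symbol.
FOLLOW(<S>): <S> appears on no right-hand side. Thus FOLLOW(<S>) = {$}.
For <S> -> ε: FIRST(ε) = {ε}, so it goes in M[<S>, t] for t ∈ {}; since ε ∈ FIRST, also for every t ∈ FOLLOW(<S>) = {$}.
For <S> -> <G> r r: FIRST(<G> r r) = {r}, so it goes in M[<S>, t] for t ∈ {r}.
For <S> -> w <F>: FIRST(w <F>) = {w}, so it goes in M[<S>, t] for t ∈ {w}.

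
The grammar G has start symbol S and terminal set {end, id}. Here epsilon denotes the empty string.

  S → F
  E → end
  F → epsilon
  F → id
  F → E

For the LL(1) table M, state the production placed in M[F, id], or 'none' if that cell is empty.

F → id

FIRST(E) = {end}
FIRST(F) = {epsilon, end, id}  (via E)
FIRST(S) = {epsilon, end, id}  (via F)
FOLLOW(S) includes $ since S is the start symbol.
FOLLOW(S): S appears on no right-hand side. Thus FOLLOW(S) = {$}.
FOLLOW(F): in S→F, the suffix after F is empty, so FOLLOW(F) ⊇ FOLLOW(S) = {$}. Thus FOLLOW(F) = {$}.
For F → epsilon: FIRST(epsilon) = {epsilon}, so it goes in M[F, t] for t ∈ {}; since epsilon ∈ FIRST, also for every t ∈ FOLLOW(F) = {$}.
For F → id: FIRST(id) = {id}, so it goes in M[F, t] for t ∈ {id}.
For F → E: FIRST(E) = {end}, so it goes in M[F, t] for t ∈ {end}.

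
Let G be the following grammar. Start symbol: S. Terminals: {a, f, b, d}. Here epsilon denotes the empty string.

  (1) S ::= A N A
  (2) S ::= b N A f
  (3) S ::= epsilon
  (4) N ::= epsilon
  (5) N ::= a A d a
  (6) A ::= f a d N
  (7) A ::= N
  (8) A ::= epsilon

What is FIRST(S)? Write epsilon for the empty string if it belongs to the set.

{epsilon, a, b, f}

FIRST(N) = {epsilon, a}
FIRST(A) = {epsilon, a, f}  (via N)
FIRST(S) = {epsilon, a, b, f}  (via A N A)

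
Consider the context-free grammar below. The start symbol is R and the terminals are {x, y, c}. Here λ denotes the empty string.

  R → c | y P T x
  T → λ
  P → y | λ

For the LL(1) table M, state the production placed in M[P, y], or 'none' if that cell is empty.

FIRST(R): from R→c we get {c}; from R→y P T x we get {y}. So FIRST(R) = {c, y}.
FIRST(T): from T→λ we get {λ}. So FIRST(T) = {λ}.
FIRST(P): from P→y we get {y}; from P→λ we get {λ}. So FIRST(P) = {λ, y}.
FOLLOW(R) includes $ since R is the start symbol.
FOLLOW(P): in R→y P T x, P is followed by T x with FIRST {x}. Thus FOLLOW(P) = {x}.
For P → y: FIRST(y) = {y}, so it goes in M[P, t] for t ∈ {y}.
For P → λ: FIRST(λ) = {λ}, so it goes in M[P, t] for t ∈ {}; since λ ∈ FIRST, also for every t ∈ FOLLOW(P) = {x}.

P → y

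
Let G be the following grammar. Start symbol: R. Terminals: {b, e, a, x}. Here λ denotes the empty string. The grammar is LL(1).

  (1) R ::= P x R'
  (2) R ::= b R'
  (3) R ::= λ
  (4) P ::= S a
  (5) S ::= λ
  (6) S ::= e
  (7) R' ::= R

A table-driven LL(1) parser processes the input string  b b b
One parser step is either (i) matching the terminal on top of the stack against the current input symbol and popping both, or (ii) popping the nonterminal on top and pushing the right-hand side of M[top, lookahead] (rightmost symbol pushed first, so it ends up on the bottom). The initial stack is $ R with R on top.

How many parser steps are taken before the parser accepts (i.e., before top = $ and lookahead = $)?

      Stack   Input    Action
   1  $ R     b b b $  expand R ::= b R'
   2  $ R' b  b b b $  match b
   3  $ R'    b b $    expand R' ::= R
   4  $ R     b b $    expand R ::= b R'
   5  $ R' b  b b $    match b
   6  $ R'    b $      expand R' ::= R
   7  $ R     b $      expand R ::= b R'
   8  $ R' b  b $      match b
   9  $ R'    $        expand R' ::= R
  10  $ R     $        expand R ::= λ
Accept reached after 10 steps.

10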